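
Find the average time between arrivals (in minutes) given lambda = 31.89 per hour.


Mean interarrival time = 60/lambda = 60/31.89 = 1.88 minutes

1.88 minutes


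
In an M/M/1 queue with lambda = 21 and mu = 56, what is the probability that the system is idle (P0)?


P0 = 1 - rho = 1 - 21/56 = 0.625

0.625


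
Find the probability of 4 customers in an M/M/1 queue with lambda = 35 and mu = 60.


rho = 35/60; P(n) = (1-rho)*rho^n = (1-35/60)*(35/60)^4 = 0.0482

0.0482


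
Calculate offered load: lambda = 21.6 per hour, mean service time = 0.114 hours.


Offered load a = lambda * E[S] = 21.6 * 0.114 = 2.46 Erlangs

2.46 Erlangs


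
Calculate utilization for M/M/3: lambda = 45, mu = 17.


rho = lambda/(c*mu) = 45/(3*17) = 0.8824

0.8824


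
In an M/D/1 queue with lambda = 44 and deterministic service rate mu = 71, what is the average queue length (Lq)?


M/D/1: Lq = rho^2 / (2*(1-rho)) where rho = 44/71; Lq = 0.5

0.5


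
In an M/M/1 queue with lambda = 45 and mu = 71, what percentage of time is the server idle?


Idle fraction = (1 - rho) * 100 = (1 - 45/71) * 100 = 36.6%

36.6%


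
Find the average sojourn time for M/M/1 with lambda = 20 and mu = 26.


W = 1/(mu - lambda) = 1/(26 - 20) = 0.1667 hours

0.1667 hours


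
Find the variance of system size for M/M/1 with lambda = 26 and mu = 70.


rho = 26/70; Var(N) = rho/(1-rho)^2 = 0.94

0.94


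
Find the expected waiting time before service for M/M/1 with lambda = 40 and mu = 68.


rho = 40/68; Wq = rho/(mu - lambda) = 0.021 hours

0.021 hours


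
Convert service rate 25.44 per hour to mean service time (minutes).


Mean service time = 60/mu = 60/25.44 = 2.36 minutes

2.36 minutes


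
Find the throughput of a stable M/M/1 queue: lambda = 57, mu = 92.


For a stable queue (lambda < mu), throughput = lambda = 57 per hour

57 per hour


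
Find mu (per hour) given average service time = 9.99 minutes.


mu = 60 / avg_service_time = 60 / 9.99 = 6.01 per hour

6.01 per hour


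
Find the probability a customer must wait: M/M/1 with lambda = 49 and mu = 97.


P(wait) = rho = lambda/mu = 49/97 = 0.5052

0.5052


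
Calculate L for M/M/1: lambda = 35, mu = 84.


rho = 35/84; L = rho/(1-rho) = 0.71

0.71


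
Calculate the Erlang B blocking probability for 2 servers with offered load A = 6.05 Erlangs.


B(N,A) = (A^N/N!) / sum(A^k/k!, k=0..N) with N=2, A=6.05 = 0.7219

0.7219


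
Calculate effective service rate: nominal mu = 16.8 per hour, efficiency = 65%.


Effective rate = mu * efficiency = 16.8 * 0.65 = 10.92 per hour

10.92 per hour


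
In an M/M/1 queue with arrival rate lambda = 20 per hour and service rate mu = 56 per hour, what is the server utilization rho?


rho = lambda/mu = 20/56 = 0.3571

0.3571


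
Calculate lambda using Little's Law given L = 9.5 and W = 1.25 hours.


lambda = L / W = 9.5 / 1.25 = 7.6 per hour

7.6 per hour


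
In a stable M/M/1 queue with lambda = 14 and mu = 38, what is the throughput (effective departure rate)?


For a stable queue (lambda < mu), throughput = lambda = 14 per hour

14 per hour


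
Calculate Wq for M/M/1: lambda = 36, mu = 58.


rho = 36/58; Wq = rho/(mu - lambda) = 0.0282 hours

0.0282 hours


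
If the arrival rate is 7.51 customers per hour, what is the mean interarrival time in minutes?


Mean interarrival time = 60/lambda = 60/7.51 = 7.99 minutes

7.99 minutes


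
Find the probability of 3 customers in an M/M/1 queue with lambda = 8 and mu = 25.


rho = 8/25; P(n) = (1-rho)*rho^n = (1-8/25)*(8/25)^3 = 0.0223

0.0223


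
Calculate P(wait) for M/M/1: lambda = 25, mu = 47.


P(wait) = rho = lambda/mu = 25/47 = 0.5319

0.5319


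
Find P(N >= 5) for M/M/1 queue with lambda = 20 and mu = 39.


P(N >= 5) = rho^5 = (20/39)^5 = 0.0355

0.0355


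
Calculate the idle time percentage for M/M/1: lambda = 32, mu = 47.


Idle fraction = (1 - rho) * 100 = (1 - 32/47) * 100 = 31.9%

31.9%


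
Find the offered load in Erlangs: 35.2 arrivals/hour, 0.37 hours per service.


Offered load a = lambda * E[S] = 35.2 * 0.37 = 13.02 Erlangs

13.02 Erlangs


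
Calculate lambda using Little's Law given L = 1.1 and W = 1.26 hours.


lambda = L / W = 1.1 / 1.26 = 0.87 per hour

0.87 per hour


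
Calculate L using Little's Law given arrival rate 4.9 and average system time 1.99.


L = lambda * W = 4.9 * 1.99 = 9.75

9.75


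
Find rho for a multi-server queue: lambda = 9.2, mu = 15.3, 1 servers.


rho = lambda / (c * mu) = 9.2 / (1 * 15.3) = 0.6013

0.6013


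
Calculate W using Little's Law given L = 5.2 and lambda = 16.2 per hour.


W = L / lambda = 5.2 / 16.2 = 0.321 hours

0.321 hours


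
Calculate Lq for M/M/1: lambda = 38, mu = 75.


rho = 38/75; Lq = rho^2/(1-rho) = 0.52

0.52


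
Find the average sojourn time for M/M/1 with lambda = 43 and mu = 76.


W = 1/(mu - lambda) = 1/(76 - 43) = 0.0303 hours

0.0303 hours


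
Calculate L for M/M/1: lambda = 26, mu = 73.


rho = 26/73; L = rho/(1-rho) = 0.55

0.55


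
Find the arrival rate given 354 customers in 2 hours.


lambda = total arrivals / time = 354 / 2 = 177.0 per hour

177.0 per hour


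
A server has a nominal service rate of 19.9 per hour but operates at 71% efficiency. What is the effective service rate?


Effective rate = mu * efficiency = 19.9 * 0.71 = 14.13 per hour

14.13 per hour


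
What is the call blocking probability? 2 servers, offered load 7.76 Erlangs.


B(N,A) = (A^N/N!) / sum(A^k/k!, k=0..N) with N=2, A=7.76 = 0.7746

0.7746


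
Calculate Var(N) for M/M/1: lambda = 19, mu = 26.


rho = 19/26; Var(N) = rho/(1-rho)^2 = 10.08

10.08


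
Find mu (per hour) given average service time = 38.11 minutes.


mu = 60 / avg_service_time = 60 / 38.11 = 1.57 per hour

1.57 per hour


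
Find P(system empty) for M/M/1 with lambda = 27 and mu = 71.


P0 = 1 - rho = 1 - 27/71 = 0.6197

0.6197


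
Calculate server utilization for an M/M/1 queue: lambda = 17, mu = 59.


rho = lambda/mu = 17/59 = 0.2881

0.2881


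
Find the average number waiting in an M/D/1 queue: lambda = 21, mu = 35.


M/D/1: Lq = rho^2 / (2*(1-rho)) where rho = 21/35; Lq = 0.45

0.45


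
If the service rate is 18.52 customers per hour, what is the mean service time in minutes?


Mean service time = 60/mu = 60/18.52 = 3.24 minutes

3.24 minutes


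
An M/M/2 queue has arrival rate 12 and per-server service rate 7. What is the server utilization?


rho = lambda/(c*mu) = 12/(2*7) = 0.8571

0.8571


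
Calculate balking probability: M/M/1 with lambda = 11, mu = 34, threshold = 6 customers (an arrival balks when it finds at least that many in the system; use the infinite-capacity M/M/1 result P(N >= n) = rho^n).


P(N >= 6) = rho^6 = (11/34)^6 = 0.0011

0.0011


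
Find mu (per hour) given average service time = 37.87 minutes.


mu = 60 / avg_service_time = 60 / 37.87 = 1.58 per hour

1.58 per hour


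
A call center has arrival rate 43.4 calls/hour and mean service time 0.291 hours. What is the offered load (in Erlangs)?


Offered load a = lambda * E[S] = 43.4 * 0.291 = 12.63 Erlangs

12.63 Erlangs


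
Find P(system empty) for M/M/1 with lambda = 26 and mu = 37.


P0 = 1 - rho = 1 - 26/37 = 0.2973

0.2973


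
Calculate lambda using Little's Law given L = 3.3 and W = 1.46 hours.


lambda = L / W = 3.3 / 1.46 = 2.26 per hour

2.26 per hour


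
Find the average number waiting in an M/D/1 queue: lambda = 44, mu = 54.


M/D/1: Lq = rho^2 / (2*(1-rho)) where rho = 44/54; Lq = 1.79

1.79


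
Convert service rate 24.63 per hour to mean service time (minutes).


Mean service time = 60/mu = 60/24.63 = 2.44 minutes

2.44 minutes


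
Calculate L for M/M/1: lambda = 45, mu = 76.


rho = 45/76; L = rho/(1-rho) = 1.45

1.45


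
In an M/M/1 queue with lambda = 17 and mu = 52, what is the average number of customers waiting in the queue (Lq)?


rho = 17/52; Lq = rho^2/(1-rho) = 0.16

0.16


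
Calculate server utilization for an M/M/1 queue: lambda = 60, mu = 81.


rho = lambda/mu = 60/81 = 0.7407

0.7407


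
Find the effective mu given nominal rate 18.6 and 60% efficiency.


Effective rate = mu * efficiency = 18.6 * 0.6 = 11.16 per hour

11.16 per hour


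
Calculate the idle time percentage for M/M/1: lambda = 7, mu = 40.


Idle fraction = (1 - rho) * 100 = (1 - 7/40) * 100 = 82.5%

82.5%


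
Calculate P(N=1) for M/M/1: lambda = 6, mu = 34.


rho = 6/34; P(n) = (1-rho)*rho^n = (1-6/34)*(6/34)^1 = 0.1453

0.1453


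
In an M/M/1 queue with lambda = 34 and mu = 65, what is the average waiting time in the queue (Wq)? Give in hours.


rho = 34/65; Wq = rho/(mu - lambda) = 0.0169 hours

0.0169 hours


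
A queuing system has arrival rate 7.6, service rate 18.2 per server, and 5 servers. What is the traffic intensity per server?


rho = lambda / (c * mu) = 7.6 / (5 * 18.2) = 0.0835

0.0835


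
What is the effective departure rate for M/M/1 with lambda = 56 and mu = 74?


For a stable queue (lambda < mu), throughput = lambda = 56 per hour

56 per hour


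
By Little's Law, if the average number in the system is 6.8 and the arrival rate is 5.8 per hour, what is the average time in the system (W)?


W = L / lambda = 6.8 / 5.8 = 1.1724 hours

1.1724 hours


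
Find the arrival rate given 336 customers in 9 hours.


lambda = total arrivals / time = 336 / 9 = 37.33 per hour

37.33 per hour


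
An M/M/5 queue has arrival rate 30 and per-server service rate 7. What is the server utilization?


rho = lambda/(c*mu) = 30/(5*7) = 0.8571

0.8571


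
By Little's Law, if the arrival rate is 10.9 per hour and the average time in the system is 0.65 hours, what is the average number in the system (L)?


L = lambda * W = 10.9 * 0.65 = 7.09

7.09


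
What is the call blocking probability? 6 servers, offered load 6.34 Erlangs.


B(N,A) = (A^N/N!) / sum(A^k/k!, k=0..N) with N=6, A=6.34 = 0.2884

0.2884


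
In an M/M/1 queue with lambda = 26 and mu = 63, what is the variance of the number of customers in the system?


rho = 26/63; Var(N) = rho/(1-rho)^2 = 1.2

1.2


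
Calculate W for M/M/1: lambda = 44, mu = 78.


W = 1/(mu - lambda) = 1/(78 - 44) = 0.0294 hours

0.0294 hours


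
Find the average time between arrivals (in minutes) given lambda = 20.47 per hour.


Mean interarrival time = 60/lambda = 60/20.47 = 2.93 minutes

2.93 minutes


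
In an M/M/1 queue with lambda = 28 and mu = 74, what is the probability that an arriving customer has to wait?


P(wait) = rho = lambda/mu = 28/74 = 0.3784

0.3784


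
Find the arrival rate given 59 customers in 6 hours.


lambda = total arrivals / time = 59 / 6 = 9.83 per hour

9.83 per hour


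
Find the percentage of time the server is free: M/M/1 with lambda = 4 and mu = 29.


Idle fraction = (1 - rho) * 100 = (1 - 4/29) * 100 = 86.2%

86.2%


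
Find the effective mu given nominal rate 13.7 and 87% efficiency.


Effective rate = mu * efficiency = 13.7 * 0.87 = 11.92 per hour

11.92 per hour


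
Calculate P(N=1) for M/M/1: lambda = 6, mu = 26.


rho = 6/26; P(n) = (1-rho)*rho^n = (1-6/26)*(6/26)^1 = 0.1775

0.1775


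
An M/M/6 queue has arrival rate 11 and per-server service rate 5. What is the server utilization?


rho = lambda/(c*mu) = 11/(6*5) = 0.3667

0.3667


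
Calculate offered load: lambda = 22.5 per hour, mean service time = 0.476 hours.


Offered load a = lambda * E[S] = 22.5 * 0.476 = 10.71 Erlangs

10.71 Erlangs


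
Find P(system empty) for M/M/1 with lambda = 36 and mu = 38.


P0 = 1 - rho = 1 - 36/38 = 0.0526

0.0526


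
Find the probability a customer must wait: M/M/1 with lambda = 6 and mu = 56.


P(wait) = rho = lambda/mu = 6/56 = 0.1071

0.1071


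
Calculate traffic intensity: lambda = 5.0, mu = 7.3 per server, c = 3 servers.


rho = lambda / (c * mu) = 5.0 / (3 * 7.3) = 0.2283

0.2283


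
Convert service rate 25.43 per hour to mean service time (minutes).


Mean service time = 60/mu = 60/25.43 = 2.36 minutes

2.36 minutes


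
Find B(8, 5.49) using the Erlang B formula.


B(N,A) = (A^N/N!) / sum(A^k/k!, k=0..N) with N=8, A=5.49 = 0.0944

0.0944


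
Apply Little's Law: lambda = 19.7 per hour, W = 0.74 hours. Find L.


L = lambda * W = 19.7 * 0.74 = 14.58

14.58


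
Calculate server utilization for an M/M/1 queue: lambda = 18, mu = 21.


rho = lambda/mu = 18/21 = 0.8571

0.8571


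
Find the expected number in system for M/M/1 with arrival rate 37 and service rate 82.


rho = 37/82; L = rho/(1-rho) = 0.82

0.82


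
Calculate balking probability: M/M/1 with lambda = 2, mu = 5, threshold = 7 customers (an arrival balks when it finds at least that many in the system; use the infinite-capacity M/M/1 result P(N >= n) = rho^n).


P(N >= 7) = rho^7 = (2/5)^7 = 0.0016

0.0016


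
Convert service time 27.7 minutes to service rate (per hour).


mu = 60 / avg_service_time = 60 / 27.7 = 2.17 per hour

2.17 per hour


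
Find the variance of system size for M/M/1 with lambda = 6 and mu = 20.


rho = 6/20; Var(N) = rho/(1-rho)^2 = 0.61

0.61


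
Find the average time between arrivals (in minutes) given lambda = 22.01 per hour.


Mean interarrival time = 60/lambda = 60/22.01 = 2.73 minutes

2.73 minutes


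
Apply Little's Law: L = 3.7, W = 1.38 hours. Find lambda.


lambda = L / W = 3.7 / 1.38 = 2.68 per hour

2.68 per hour


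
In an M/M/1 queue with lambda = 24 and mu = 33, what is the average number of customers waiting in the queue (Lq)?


rho = 24/33; Lq = rho^2/(1-rho) = 1.94

1.94


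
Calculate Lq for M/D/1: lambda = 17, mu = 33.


M/D/1: Lq = rho^2 / (2*(1-rho)) where rho = 17/33; Lq = 0.27

0.27


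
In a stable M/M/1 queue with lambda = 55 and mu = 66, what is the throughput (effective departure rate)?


For a stable queue (lambda < mu), throughput = lambda = 55 per hour

55 per hour


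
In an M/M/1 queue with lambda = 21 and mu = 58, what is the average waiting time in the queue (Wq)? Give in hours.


rho = 21/58; Wq = rho/(mu - lambda) = 0.0098 hours

0.0098 hours


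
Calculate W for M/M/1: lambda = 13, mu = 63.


W = 1/(mu - lambda) = 1/(63 - 13) = 0.02 hours

0.02 hours


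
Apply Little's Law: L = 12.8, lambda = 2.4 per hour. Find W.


W = L / lambda = 12.8 / 2.4 = 5.3333 hours

5.3333 hours


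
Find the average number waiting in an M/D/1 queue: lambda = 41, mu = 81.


M/D/1: Lq = rho^2 / (2*(1-rho)) where rho = 41/81; Lq = 0.26

0.26


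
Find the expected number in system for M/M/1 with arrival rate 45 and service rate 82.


rho = 45/82; L = rho/(1-rho) = 1.22

1.22


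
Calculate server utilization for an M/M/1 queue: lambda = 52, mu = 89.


rho = lambda/mu = 52/89 = 0.5843

0.5843


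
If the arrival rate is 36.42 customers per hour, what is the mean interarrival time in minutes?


Mean interarrival time = 60/lambda = 60/36.42 = 1.65 minutes

1.65 minutes


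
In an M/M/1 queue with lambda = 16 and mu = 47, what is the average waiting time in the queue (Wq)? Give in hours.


rho = 16/47; Wq = rho/(mu - lambda) = 0.011 hours

0.011 hours


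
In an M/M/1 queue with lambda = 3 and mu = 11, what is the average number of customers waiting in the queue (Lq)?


rho = 3/11; Lq = rho^2/(1-rho) = 0.1

0.1


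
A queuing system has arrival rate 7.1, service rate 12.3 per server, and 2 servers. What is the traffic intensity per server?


rho = lambda / (c * mu) = 7.1 / (2 * 12.3) = 0.2886

0.2886


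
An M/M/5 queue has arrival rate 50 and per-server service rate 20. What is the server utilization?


rho = lambda/(c*mu) = 50/(5*20) = 0.5

0.5


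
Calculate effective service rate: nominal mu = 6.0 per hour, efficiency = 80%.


Effective rate = mu * efficiency = 6.0 * 0.8 = 4.8 per hour

4.8 per hour


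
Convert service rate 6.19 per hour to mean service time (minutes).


Mean service time = 60/mu = 60/6.19 = 9.69 minutes

9.69 minutes


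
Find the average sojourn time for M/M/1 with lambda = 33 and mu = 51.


W = 1/(mu - lambda) = 1/(51 - 33) = 0.0556 hours

0.0556 hours


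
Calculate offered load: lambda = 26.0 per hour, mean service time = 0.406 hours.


Offered load a = lambda * E[S] = 26.0 * 0.406 = 10.56 Erlangs

10.56 Erlangs


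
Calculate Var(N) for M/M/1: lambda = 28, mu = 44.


rho = 28/44; Var(N) = rho/(1-rho)^2 = 4.81

4.81


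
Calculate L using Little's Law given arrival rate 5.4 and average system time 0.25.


L = lambda * W = 5.4 * 0.25 = 1.35

1.35


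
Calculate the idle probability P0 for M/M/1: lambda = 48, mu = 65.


P0 = 1 - rho = 1 - 48/65 = 0.2615

0.2615


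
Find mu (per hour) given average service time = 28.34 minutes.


mu = 60 / avg_service_time = 60 / 28.34 = 2.12 per hour

2.12 per hour


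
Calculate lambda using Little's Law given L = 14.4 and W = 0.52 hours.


lambda = L / W = 14.4 / 0.52 = 27.69 per hour

27.69 per hour


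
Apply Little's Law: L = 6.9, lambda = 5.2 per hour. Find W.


W = L / lambda = 6.9 / 5.2 = 1.3269 hours

1.3269 hours


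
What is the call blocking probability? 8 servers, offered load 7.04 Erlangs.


B(N,A) = (A^N/N!) / sum(A^k/k!, k=0..N) with N=8, A=7.04 = 0.1811

0.1811


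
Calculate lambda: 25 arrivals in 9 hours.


lambda = total arrivals / time = 25 / 9 = 2.78 per hour

2.78 per hour


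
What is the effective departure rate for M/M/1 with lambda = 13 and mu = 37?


For a stable queue (lambda < mu), throughput = lambda = 13 per hour

13 per hour


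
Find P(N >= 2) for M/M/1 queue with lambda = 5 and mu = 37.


P(N >= 2) = rho^2 = (5/37)^2 = 0.0183

0.0183


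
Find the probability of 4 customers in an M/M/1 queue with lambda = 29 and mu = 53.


rho = 29/53; P(n) = (1-rho)*rho^n = (1-29/53)*(29/53)^4 = 0.0406

0.0406


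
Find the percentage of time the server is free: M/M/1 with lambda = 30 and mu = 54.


Idle fraction = (1 - rho) * 100 = (1 - 30/54) * 100 = 44.4%

44.4%


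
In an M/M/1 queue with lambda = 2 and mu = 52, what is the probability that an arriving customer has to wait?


P(wait) = rho = lambda/mu = 2/52 = 0.0385

0.0385


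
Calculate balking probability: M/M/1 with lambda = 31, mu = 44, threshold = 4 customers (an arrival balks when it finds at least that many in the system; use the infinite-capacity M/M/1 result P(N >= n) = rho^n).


P(N >= 4) = rho^4 = (31/44)^4 = 0.2464

0.2464


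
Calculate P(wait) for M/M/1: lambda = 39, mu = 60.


P(wait) = rho = lambda/mu = 39/60 = 0.65

0.65


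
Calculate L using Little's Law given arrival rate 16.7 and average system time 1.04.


L = lambda * W = 16.7 * 1.04 = 17.37

17.37


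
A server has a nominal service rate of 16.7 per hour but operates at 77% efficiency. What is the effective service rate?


Effective rate = mu * efficiency = 16.7 * 0.77 = 12.86 per hour

12.86 per hour


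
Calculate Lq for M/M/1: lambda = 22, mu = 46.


rho = 22/46; Lq = rho^2/(1-rho) = 0.44

0.44


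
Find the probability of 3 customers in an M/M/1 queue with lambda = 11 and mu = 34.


rho = 11/34; P(n) = (1-rho)*rho^n = (1-11/34)*(11/34)^3 = 0.0229

0.0229


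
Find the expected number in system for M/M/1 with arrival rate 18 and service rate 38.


rho = 18/38; L = rho/(1-rho) = 0.9

0.9


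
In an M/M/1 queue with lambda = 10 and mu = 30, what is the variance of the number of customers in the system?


rho = 10/30; Var(N) = rho/(1-rho)^2 = 0.75

0.75


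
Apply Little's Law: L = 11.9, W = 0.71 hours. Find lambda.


lambda = L / W = 11.9 / 0.71 = 16.76 per hour

16.76 per hour


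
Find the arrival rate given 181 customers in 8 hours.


lambda = total arrivals / time = 181 / 8 = 22.63 per hour

22.63 per hour


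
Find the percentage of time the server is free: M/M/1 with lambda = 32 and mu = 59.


Idle fraction = (1 - rho) * 100 = (1 - 32/59) * 100 = 45.8%

45.8%


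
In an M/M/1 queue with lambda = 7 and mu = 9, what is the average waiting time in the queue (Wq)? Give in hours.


rho = 7/9; Wq = rho/(mu - lambda) = 0.3889 hours

0.3889 hours


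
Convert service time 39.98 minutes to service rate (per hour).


mu = 60 / avg_service_time = 60 / 39.98 = 1.5 per hour

1.5 per hour


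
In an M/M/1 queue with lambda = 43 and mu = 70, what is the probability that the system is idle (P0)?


P0 = 1 - rho = 1 - 43/70 = 0.3857

0.3857


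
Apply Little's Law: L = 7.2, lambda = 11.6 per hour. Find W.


W = L / lambda = 7.2 / 11.6 = 0.6207 hours

0.6207 hours


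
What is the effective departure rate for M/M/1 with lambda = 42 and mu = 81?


For a stable queue (lambda < mu), throughput = lambda = 42 per hour

42 per hour


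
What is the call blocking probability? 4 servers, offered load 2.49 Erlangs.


B(N,A) = (A^N/N!) / sum(A^k/k!, k=0..N) with N=4, A=2.49 = 0.1488

0.1488


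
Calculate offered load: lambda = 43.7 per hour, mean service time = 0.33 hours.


Offered load a = lambda * E[S] = 43.7 * 0.33 = 14.42 Erlangs

14.42 Erlangs


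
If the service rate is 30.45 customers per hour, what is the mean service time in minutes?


Mean service time = 60/mu = 60/30.45 = 1.97 minutes

1.97 minutes


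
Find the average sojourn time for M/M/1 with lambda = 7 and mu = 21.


W = 1/(mu - lambda) = 1/(21 - 7) = 0.0714 hours

0.0714 hours


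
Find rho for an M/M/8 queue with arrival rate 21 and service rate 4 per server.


rho = lambda/(c*mu) = 21/(8*4) = 0.6563

0.6563


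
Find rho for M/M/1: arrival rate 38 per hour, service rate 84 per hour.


rho = lambda/mu = 38/84 = 0.4524

0.4524


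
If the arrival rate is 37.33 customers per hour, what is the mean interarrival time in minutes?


Mean interarrival time = 60/lambda = 60/37.33 = 1.61 minutes

1.61 minutes


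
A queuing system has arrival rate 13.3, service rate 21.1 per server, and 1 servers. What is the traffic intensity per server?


rho = lambda / (c * mu) = 13.3 / (1 * 21.1) = 0.6303

0.6303


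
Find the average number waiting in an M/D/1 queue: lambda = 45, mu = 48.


M/D/1: Lq = rho^2 / (2*(1-rho)) where rho = 45/48; Lq = 7.03

7.03


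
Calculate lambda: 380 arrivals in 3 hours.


lambda = total arrivals / time = 380 / 3 = 126.67 per hour

126.67 per hour


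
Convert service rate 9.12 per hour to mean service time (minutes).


Mean service time = 60/mu = 60/9.12 = 6.58 minutes

6.58 minutes


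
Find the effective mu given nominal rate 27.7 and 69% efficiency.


Effective rate = mu * efficiency = 27.7 * 0.69 = 19.11 per hour

19.11 per hour


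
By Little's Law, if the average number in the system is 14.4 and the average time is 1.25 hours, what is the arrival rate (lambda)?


lambda = L / W = 14.4 / 1.25 = 11.52 per hour

11.52 per hour


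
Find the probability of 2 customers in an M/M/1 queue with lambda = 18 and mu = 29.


rho = 18/29; P(n) = (1-rho)*rho^n = (1-18/29)*(18/29)^2 = 0.1461

0.1461


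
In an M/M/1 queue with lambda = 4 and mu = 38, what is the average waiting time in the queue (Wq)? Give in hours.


rho = 4/38; Wq = rho/(mu - lambda) = 0.0031 hours

0.0031 hours


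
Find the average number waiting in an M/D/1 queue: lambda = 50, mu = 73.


M/D/1: Lq = rho^2 / (2*(1-rho)) where rho = 50/73; Lq = 0.74

0.74


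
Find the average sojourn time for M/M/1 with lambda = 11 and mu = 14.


W = 1/(mu - lambda) = 1/(14 - 11) = 0.3333 hours

0.3333 hours


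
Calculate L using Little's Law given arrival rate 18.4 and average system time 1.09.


L = lambda * W = 18.4 * 1.09 = 20.06

20.06


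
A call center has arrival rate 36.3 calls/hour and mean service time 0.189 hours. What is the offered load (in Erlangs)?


Offered load a = lambda * E[S] = 36.3 * 0.189 = 6.86 Erlangs

6.86 Erlangs


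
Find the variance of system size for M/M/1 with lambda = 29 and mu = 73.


rho = 29/73; Var(N) = rho/(1-rho)^2 = 1.09

1.09


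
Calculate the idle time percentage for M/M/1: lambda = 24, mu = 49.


Idle fraction = (1 - rho) * 100 = (1 - 24/49) * 100 = 51.0%

51.0%


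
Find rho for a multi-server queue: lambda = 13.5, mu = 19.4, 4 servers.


rho = lambda / (c * mu) = 13.5 / (4 * 19.4) = 0.174

0.174


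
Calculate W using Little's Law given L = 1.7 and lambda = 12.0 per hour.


W = L / lambda = 1.7 / 12.0 = 0.1417 hours

0.1417 hours


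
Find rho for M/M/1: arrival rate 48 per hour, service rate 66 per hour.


rho = lambda/mu = 48/66 = 0.7273

0.7273


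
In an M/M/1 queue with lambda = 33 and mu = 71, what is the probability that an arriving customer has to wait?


P(wait) = rho = lambda/mu = 33/71 = 0.4648

0.4648


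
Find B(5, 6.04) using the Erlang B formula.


B(N,A) = (A^N/N!) / sum(A^k/k!, k=0..N) with N=5, A=6.04 = 0.3632

0.3632


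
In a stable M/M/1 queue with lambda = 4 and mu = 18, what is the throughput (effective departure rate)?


For a stable queue (lambda < mu), throughput = lambda = 4 per hour

4 per hour


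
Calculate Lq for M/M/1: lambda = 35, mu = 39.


rho = 35/39; Lq = rho^2/(1-rho) = 7.85

7.85


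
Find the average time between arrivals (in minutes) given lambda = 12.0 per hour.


Mean interarrival time = 60/lambda = 60/12.0 = 5.0 minutes

5.0 minutes


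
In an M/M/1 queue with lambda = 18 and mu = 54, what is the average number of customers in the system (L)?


rho = 18/54; L = rho/(1-rho) = 0.5

0.5


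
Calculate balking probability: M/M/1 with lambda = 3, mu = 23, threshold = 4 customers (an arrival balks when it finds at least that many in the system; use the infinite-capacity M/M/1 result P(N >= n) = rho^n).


P(N >= 4) = rho^4 = (3/23)^4 = 0.0003

0.0003


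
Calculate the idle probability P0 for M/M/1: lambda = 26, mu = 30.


P0 = 1 - rho = 1 - 26/30 = 0.1333

0.1333


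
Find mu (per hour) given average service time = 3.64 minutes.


mu = 60 / avg_service_time = 60 / 3.64 = 16.48 per hour

16.48 per hour


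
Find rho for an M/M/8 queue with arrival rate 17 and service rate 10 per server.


rho = lambda/(c*mu) = 17/(8*10) = 0.2125

0.2125


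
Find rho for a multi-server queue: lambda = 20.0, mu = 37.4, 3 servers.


rho = lambda / (c * mu) = 20.0 / (3 * 37.4) = 0.1783

0.1783


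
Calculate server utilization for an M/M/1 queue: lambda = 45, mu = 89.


rho = lambda/mu = 45/89 = 0.5056

0.5056


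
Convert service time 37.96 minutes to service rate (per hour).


mu = 60 / avg_service_time = 60 / 37.96 = 1.58 per hour

1.58 per hour


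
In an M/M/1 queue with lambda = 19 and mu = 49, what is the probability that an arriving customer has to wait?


P(wait) = rho = lambda/mu = 19/49 = 0.3878

0.3878


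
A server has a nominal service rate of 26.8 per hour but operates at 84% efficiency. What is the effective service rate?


Effective rate = mu * efficiency = 26.8 * 0.84 = 22.51 per hour

22.51 per hour


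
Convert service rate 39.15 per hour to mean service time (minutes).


Mean service time = 60/mu = 60/39.15 = 1.53 minutes

1.53 minutes


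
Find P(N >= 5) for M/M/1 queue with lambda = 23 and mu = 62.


P(N >= 5) = rho^5 = (23/62)^5 = 0.007

0.007


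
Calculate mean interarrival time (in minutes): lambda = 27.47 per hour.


Mean interarrival time = 60/lambda = 60/27.47 = 2.18 minutes

2.18 minutes


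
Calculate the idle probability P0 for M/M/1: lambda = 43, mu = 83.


P0 = 1 - rho = 1 - 43/83 = 0.4819

0.4819


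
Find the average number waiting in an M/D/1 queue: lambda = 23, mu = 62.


M/D/1: Lq = rho^2 / (2*(1-rho)) where rho = 23/62; Lq = 0.11

0.11


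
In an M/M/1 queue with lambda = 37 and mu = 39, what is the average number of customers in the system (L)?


rho = 37/39; L = rho/(1-rho) = 18.5

18.5


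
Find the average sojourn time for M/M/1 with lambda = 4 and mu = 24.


W = 1/(mu - lambda) = 1/(24 - 4) = 0.05 hours

0.05 hours


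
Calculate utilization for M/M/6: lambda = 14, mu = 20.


rho = lambda/(c*mu) = 14/(6*20) = 0.1167

0.1167


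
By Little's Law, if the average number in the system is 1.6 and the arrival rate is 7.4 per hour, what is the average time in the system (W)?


W = L / lambda = 1.6 / 7.4 = 0.2162 hours

0.2162 hours


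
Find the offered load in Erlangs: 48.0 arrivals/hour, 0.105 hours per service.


Offered load a = lambda * E[S] = 48.0 * 0.105 = 5.04 Erlangs

5.04 Erlangs


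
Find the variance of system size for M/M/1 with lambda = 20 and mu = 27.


rho = 20/27; Var(N) = rho/(1-rho)^2 = 11.02

11.02


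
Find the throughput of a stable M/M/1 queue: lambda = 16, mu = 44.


For a stable queue (lambda < mu), throughput = lambda = 16 per hour

16 per hour


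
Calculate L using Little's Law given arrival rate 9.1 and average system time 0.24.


L = lambda * W = 9.1 * 0.24 = 2.18

2.18


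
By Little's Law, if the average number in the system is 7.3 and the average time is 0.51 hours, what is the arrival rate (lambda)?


lambda = L / W = 7.3 / 0.51 = 14.31 per hour

14.31 per hour


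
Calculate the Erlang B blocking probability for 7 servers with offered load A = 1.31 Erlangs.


B(N,A) = (A^N/N!) / sum(A^k/k!, k=0..N) with N=7, A=1.31 = 0.0004

0.0004


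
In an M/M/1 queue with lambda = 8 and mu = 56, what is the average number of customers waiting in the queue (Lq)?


rho = 8/56; Lq = rho^2/(1-rho) = 0.02

0.02


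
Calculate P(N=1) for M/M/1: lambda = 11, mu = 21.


rho = 11/21; P(n) = (1-rho)*rho^n = (1-11/21)*(11/21)^1 = 0.2494

0.2494


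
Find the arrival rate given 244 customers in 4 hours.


lambda = total arrivals / time = 244 / 4 = 61.0 per hour

61.0 per hour


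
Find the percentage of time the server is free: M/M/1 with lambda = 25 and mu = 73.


Idle fraction = (1 - rho) * 100 = (1 - 25/73) * 100 = 65.8%

65.8%


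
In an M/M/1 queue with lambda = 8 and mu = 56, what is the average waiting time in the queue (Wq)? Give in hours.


rho = 8/56; Wq = rho/(mu - lambda) = 0.003 hours

0.003 hours


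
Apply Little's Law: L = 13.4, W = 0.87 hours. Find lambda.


lambda = L / W = 13.4 / 0.87 = 15.4 per hour

15.4 per hour


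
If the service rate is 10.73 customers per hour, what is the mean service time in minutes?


Mean service time = 60/mu = 60/10.73 = 5.59 minutes

5.59 minutes


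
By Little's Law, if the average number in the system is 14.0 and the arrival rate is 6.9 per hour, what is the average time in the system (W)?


W = L / lambda = 14.0 / 6.9 = 2.029 hours

2.029 hours


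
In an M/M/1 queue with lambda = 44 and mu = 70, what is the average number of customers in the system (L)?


rho = 44/70; L = rho/(1-rho) = 1.69

1.69


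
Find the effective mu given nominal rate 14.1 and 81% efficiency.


Effective rate = mu * efficiency = 14.1 * 0.81 = 11.42 per hour

11.42 per hour


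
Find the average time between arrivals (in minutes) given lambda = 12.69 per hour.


Mean interarrival time = 60/lambda = 60/12.69 = 4.73 minutes

4.73 minutes


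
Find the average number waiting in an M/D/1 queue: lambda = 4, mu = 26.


M/D/1: Lq = rho^2 / (2*(1-rho)) where rho = 4/26; Lq = 0.01

0.01


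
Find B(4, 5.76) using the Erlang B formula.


B(N,A) = (A^N/N!) / sum(A^k/k!, k=0..N) with N=4, A=5.76 = 0.4538

0.4538


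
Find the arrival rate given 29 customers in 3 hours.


lambda = total arrivals / time = 29 / 3 = 9.67 per hour

9.67 per hour


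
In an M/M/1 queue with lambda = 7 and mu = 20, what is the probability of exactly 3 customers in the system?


rho = 7/20; P(n) = (1-rho)*rho^n = (1-7/20)*(7/20)^3 = 0.0279

0.0279


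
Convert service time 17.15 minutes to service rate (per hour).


mu = 60 / avg_service_time = 60 / 17.15 = 3.5 per hour

3.5 per hour


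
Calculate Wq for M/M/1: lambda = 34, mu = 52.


rho = 34/52; Wq = rho/(mu - lambda) = 0.0363 hours

0.0363 hours


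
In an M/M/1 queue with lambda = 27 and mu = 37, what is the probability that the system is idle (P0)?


P0 = 1 - rho = 1 - 27/37 = 0.2703

0.2703


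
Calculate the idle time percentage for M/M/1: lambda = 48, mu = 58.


Idle fraction = (1 - rho) * 100 = (1 - 48/58) * 100 = 17.2%

17.2%


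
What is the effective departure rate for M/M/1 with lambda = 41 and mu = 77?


For a stable queue (lambda < mu), throughput = lambda = 41 per hour

41 per hour


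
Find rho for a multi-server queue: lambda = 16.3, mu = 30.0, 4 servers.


rho = lambda / (c * mu) = 16.3 / (4 * 30.0) = 0.1358

0.1358


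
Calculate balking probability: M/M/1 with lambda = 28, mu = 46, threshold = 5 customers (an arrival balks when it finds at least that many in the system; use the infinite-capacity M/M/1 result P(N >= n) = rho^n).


P(N >= 5) = rho^5 = (28/46)^5 = 0.0836

0.0836


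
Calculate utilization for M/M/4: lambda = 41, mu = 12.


rho = lambda/(c*mu) = 41/(4*12) = 0.8542

0.8542


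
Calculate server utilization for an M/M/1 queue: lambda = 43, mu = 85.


rho = lambda/mu = 43/85 = 0.5059

0.5059


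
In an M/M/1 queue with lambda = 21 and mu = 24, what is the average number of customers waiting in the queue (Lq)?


rho = 21/24; Lq = rho^2/(1-rho) = 6.13

6.13


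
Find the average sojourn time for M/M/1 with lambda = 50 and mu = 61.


W = 1/(mu - lambda) = 1/(61 - 50) = 0.0909 hours

0.0909 hours


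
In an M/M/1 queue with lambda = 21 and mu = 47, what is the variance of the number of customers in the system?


rho = 21/47; Var(N) = rho/(1-rho)^2 = 1.46

1.46


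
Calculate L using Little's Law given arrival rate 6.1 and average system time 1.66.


L = lambda * W = 6.1 * 1.66 = 10.13

10.13


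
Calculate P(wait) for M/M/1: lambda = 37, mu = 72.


P(wait) = rho = lambda/mu = 37/72 = 0.5139

0.5139


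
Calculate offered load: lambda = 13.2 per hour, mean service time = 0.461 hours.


Offered load a = lambda * E[S] = 13.2 * 0.461 = 6.09 Erlangs

6.09 Erlangs


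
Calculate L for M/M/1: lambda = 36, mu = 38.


rho = 36/38; L = rho/(1-rho) = 18.0

18.0


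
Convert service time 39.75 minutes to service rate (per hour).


mu = 60 / avg_service_time = 60 / 39.75 = 1.51 per hour

1.51 per hour


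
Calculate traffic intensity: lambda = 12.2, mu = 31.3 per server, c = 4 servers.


rho = lambda / (c * mu) = 12.2 / (4 * 31.3) = 0.0974

0.0974


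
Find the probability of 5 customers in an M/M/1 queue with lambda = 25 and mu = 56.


rho = 25/56; P(n) = (1-rho)*rho^n = (1-25/56)*(25/56)^5 = 0.0098

0.0098


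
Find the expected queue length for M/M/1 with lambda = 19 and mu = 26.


rho = 19/26; Lq = rho^2/(1-rho) = 1.98

1.98


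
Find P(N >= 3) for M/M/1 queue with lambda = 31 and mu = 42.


P(N >= 3) = rho^3 = (31/42)^3 = 0.4021

0.4021


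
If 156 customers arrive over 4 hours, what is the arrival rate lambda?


lambda = total arrivals / time = 156 / 4 = 39.0 per hour

39.0 per hour


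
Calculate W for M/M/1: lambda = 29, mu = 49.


W = 1/(mu - lambda) = 1/(49 - 29) = 0.05 hours

0.05 hours


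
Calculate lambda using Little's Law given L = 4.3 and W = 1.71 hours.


lambda = L / W = 4.3 / 1.71 = 2.51 per hour

2.51 per hour


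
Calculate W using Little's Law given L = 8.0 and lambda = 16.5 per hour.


W = L / lambda = 8.0 / 16.5 = 0.4848 hours

0.4848 hours


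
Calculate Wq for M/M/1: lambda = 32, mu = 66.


rho = 32/66; Wq = rho/(mu - lambda) = 0.0143 hours

0.0143 hours


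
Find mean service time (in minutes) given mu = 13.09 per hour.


Mean service time = 60/mu = 60/13.09 = 4.58 minutes

4.58 minutes


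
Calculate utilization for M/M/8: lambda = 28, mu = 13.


rho = lambda/(c*mu) = 28/(8*13) = 0.2692

0.2692


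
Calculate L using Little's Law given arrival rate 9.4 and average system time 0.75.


L = lambda * W = 9.4 * 0.75 = 7.05

7.05


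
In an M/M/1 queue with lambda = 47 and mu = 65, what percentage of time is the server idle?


Idle fraction = (1 - rho) * 100 = (1 - 47/65) * 100 = 27.7%

27.7%


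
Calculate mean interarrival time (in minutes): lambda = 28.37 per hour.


Mean interarrival time = 60/lambda = 60/28.37 = 2.11 minutes

2.11 minutes


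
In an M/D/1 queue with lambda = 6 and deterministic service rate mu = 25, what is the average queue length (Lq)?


M/D/1: Lq = rho^2 / (2*(1-rho)) where rho = 6/25; Lq = 0.04

0.04


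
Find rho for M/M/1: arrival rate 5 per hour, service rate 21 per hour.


rho = lambda/mu = 5/21 = 0.2381

0.2381


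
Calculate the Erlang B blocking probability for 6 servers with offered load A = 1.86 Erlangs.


B(N,A) = (A^N/N!) / sum(A^k/k!, k=0..N) with N=6, A=1.86 = 0.009

0.009


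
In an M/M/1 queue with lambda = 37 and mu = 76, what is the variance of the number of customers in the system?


rho = 37/76; Var(N) = rho/(1-rho)^2 = 1.85

1.85


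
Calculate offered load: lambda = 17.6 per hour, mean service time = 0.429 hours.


Offered load a = lambda * E[S] = 17.6 * 0.429 = 7.55 Erlangs

7.55 Erlangs


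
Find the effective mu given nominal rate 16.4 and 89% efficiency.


Effective rate = mu * efficiency = 16.4 * 0.89 = 14.6 per hour

14.6 per hour


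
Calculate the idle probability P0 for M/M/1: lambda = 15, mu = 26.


P0 = 1 - rho = 1 - 15/26 = 0.4231

0.4231


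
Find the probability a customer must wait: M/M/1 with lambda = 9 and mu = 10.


P(wait) = rho = lambda/mu = 9/10 = 0.9

0.9


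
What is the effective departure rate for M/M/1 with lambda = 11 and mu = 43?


For a stable queue (lambda < mu), throughput = lambda = 11 per hour

11 per hour


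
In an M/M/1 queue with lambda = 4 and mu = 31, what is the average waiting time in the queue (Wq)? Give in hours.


rho = 4/31; Wq = rho/(mu - lambda) = 0.0048 hours

0.0048 hours


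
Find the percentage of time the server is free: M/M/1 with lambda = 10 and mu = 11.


Idle fraction = (1 - rho) * 100 = (1 - 10/11) * 100 = 9.1%

9.1%


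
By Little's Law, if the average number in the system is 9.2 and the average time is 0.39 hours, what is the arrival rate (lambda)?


lambda = L / W = 9.2 / 0.39 = 23.59 per hour

23.59 per hour


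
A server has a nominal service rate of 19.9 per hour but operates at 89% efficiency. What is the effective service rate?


Effective rate = mu * efficiency = 19.9 * 0.89 = 17.71 per hour

17.71 per hour


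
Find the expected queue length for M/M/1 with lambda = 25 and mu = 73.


rho = 25/73; Lq = rho^2/(1-rho) = 0.18

0.18


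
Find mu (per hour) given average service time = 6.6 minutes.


mu = 60 / avg_service_time = 60 / 6.6 = 9.09 per hour

9.09 per hour


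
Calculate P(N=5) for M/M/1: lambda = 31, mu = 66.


rho = 31/66; P(n) = (1-rho)*rho^n = (1-31/66)*(31/66)^5 = 0.0121

0.0121


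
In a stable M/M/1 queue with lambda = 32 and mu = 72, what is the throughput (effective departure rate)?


For a stable queue (lambda < mu), throughput = lambda = 32 per hour

32 per hour


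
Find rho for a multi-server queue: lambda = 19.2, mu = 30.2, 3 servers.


rho = lambda / (c * mu) = 19.2 / (3 * 30.2) = 0.2119

0.2119
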